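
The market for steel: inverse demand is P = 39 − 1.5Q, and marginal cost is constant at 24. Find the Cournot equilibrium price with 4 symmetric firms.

P = 27

Cournot with 4 identical firms: the symmetric best-response condition is 39 − 7.5q = 24. Each firm produces q = 2, total output Q = 8, price P = 27.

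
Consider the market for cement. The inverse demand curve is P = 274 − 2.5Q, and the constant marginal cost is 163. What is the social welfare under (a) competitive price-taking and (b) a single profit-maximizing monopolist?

Competition: TS = 2464.2; Monopoly: TS = 1848.15

Under competition P = MC = 163, so Q = (274 − 163)/2.5 = 44.4.
CS = ½·(274 − 163)·44.4 = 2464.2; PS = (163 − 163)·44.4 = 0; TS = 2464.2.
The monopolist equates marginal revenue to marginal cost: 274 − 5Q = 163, so Q = 22.2. From demand, P = 218.5.
CS = ½·(274 − 218.5)·22.2 = 616.05; PS = (218.5 − 163)·22.2 = 1232.1; TS = 1848.15.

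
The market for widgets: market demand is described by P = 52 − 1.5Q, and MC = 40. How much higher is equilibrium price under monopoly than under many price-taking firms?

Under competition P = MC = 40, so Q = (52 − 40)/1.5 = 8.
The monopolist equates marginal revenue to marginal cost: 52 − 3Q = 40, so Q = 4. From demand, P = 46.
Change in equilibrium price: 46 − 40 = 6.

P rises by 6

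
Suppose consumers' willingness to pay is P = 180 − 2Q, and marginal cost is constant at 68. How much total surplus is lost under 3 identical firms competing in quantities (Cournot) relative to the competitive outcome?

DWL = 196

Competitive firms price at marginal cost: P = 68, giving Q = 56.
Cournot with 3 identical firms: the symmetric best-response condition is 180 − 8q = 68. Each firm produces q = 14, total output Q = 42, price P = 96.
DWL is the triangle between Q = 42 and Q = 56: ½·(56 − 42)·(96 − 68) = 196.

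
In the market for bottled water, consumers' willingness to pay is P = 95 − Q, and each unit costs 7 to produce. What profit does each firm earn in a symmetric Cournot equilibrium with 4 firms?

In a 4-firm Cournot equilibrium, symmetry and the first-order condition give q = (95 − 7)/(5) = 17.6. So Q = 70.4 and P = 24.6.
Each firm's profit = (24.6 − 7)·17.6 = 309.76.

π_i = 309.76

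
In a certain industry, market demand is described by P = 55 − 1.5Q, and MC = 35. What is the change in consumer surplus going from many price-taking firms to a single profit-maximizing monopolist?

Competitive firms price at marginal cost: P = 35, giving Q = 40/3.
CS = ½·(55 − 35)·40/3 = 400/3.
Monopoly sets MR = MC: 55 − 3Q = 35 ⇒ Q = 20/3, P = 55 − 1.5·20/3 = 45.
CS = ½·(55 − 45)·20/3 = 100/3.
Change in consumer surplus: 100/3 − 400/3 = −100.

CS falls by 100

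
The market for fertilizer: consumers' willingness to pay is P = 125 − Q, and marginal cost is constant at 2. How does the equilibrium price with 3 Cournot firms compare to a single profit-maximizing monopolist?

In a 3-firm Cournot equilibrium, symmetry and the first-order condition give q = (125 − 2)/(4) = 30.75. So Q = 92.25 and P = 32.75.
Monopoly sets MR = MC: 125 − 2Q = 2 ⇒ Q = 61.5, P = 125 − 61.5 = 63.5.

Cournot: P = 32.75; Monopoly: P = 63.5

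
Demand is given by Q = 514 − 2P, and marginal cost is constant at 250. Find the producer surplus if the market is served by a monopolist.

Inverting demand: P = 257 − 0.5Q.
A monopolist chooses Q where MR = MC. MR = 257 − Q; setting this equal to 250 gives Q = 7 and P = 253.5.
PS = (253.5 − 250)·7 = 24.5.

PS = 24.5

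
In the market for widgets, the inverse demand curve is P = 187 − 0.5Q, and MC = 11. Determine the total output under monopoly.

Q = 176

The monopolist equates marginal revenue to marginal cost: 187 − Q = 11, so Q = 176. From demand, P = 99.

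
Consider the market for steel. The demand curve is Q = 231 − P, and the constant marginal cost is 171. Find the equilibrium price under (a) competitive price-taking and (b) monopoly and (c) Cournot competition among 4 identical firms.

Competition: P = 171; Monopoly: P = 201; Cournot: P = 183

Inverting demand: P = 231 − Q.
Under competition P = MC = 171, so Q = (231 − 171)/1 = 60.
The monopolist equates marginal revenue to marginal cost: 231 − 2Q = 171, so Q = 30. From demand, P = 201.
Cournot with 4 identical firms: the symmetric best-response condition is 231 − 5q = 171. Each firm produces q = 12, total output Q = 48, price P = 183.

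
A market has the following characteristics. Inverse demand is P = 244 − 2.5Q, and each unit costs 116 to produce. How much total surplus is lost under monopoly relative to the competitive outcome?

Under competition P = MC = 116, so Q = (244 − 116)/2.5 = 51.2.
The monopolist equates marginal revenue to marginal cost: 244 − 5Q = 116, so Q = 25.6. From demand, P = 180.
DWL is the triangle between Q = 25.6 and Q = 51.2: ½·(51.2 − 25.6)·(180 − 116) = 819.2.

DWL = 819.2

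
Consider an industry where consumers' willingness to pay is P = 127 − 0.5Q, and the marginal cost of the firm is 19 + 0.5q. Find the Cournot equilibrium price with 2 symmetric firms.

Cournot with 2 identical firms: the symmetric best-response condition is 127 − 1.5q = 19 + 0.5q. Each firm produces q = 54, total output Q = 108, price P = 73.

P = 73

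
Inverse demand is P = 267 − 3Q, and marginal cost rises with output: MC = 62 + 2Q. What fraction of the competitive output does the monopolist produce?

Q_m/Q_c = 0.625

Monopoly sets MR = MC: 267 − 6Q = 62 + 2Q ⇒ Q = 25.625, P = 267 − 3·25.625 = 190.125.
Under competition P = MC: 267 − 3Q = 62 + 2Q ⇒ Q = 41, P = 144.
Ratio Q_m/Q_c = 25.625/41 = 0.625.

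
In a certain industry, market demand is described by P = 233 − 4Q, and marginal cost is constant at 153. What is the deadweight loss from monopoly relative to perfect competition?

Under competition P = MC = 153, so Q = (233 − 153)/4 = 20.
The monopolist equates marginal revenue to marginal cost: 233 − 8Q = 153, so Q = 10. From demand, P = 193.
DWL is the triangle between Q = 10 and Q = 20: ½·(20 − 10)·(193 − 153) = 200.

DWL = 200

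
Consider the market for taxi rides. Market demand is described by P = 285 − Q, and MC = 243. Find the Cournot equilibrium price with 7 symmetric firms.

P = 248.25

Cournot with 7 identical firms: the symmetric best-response condition is 285 − 8q = 243. Each firm produces q = 5.25, total output Q = 36.75, price P = 248.25.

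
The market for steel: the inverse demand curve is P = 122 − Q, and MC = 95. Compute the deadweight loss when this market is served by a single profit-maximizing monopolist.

DWL = 91.125

Competitive firms price at marginal cost: P = 95, giving Q = 27.
Monopoly sets MR = MC: 122 − 2Q = 95 ⇒ Q = 13.5, P = 122 − 13.5 = 108.5.
DWL is the triangle between Q = 13.5 and Q = 27: ½·(27 − 13.5)·(108.5 − 95) = 91.125.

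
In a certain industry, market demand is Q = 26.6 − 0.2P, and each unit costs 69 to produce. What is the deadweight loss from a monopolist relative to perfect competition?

Inverting demand: P = 133 − 5Q.
Perfect competition: P = MC = 69, so 133 − 5Q = 69 and Q = 12.8.
The monopolist equates marginal revenue to marginal cost: 133 − 10Q = 69, so Q = 6.4. From demand, P = 101.
DWL is the triangle between Q = 6.4 and Q = 12.8: ½·(12.8 − 6.4)·(101 − 69) = 102.4.

DWL = 102.4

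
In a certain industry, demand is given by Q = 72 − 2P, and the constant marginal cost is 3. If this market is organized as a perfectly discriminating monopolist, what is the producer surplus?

PS = 1089

Inverting demand: P = 36 − 0.5Q.
Under first-degree price discrimination the firm charges each unit its demand price and produces up to where P = MC, i.e. Q = 66. Consumer surplus is zero; producer surplus equals total surplus.
PS = ½·(36 − 3)·66 = 1089.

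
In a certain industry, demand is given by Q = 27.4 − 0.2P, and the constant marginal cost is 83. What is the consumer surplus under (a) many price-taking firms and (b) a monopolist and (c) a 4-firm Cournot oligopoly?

Inverting demand: P = 137 − 5Q.
Under competition P = MC = 83, so Q = (137 − 83)/5 = 10.8.
CS = ½·(137 − 83)·10.8 = 291.6.
Monopoly sets MR = MC: 137 − 10Q = 83 ⇒ Q = 5.4, P = 137 − 5·5.4 = 110.
CS = ½·(137 − 110)·5.4 = 72.9.
With 4 symmetric Cournot firms, each firm's FOC gives 137 − 25q = 83, so q = 2.16, Q = 4·2.16 = 8.64, and P = 93.8.
CS = ½·(137 − 93.8)·8.64 = 186.624.

Competition: CS = 291.6; Monopoly: CS = 72.9; Cournot: CS = 186.624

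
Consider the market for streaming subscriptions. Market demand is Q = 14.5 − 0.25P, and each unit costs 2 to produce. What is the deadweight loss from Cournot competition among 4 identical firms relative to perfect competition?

DWL = 15.68

Inverting demand: P = 58 − 4Q.
Under competition P = MC = 2, so Q = (58 − 2)/4 = 14.
Cournot with 4 identical firms: the symmetric best-response condition is 58 − 20q = 2. Each firm produces q = 2.8, total output Q = 11.2, price P = 13.2.
DWL is the triangle between Q = 11.2 and Q = 14: ½·(14 − 11.2)·(13.2 − 2) = 15.68.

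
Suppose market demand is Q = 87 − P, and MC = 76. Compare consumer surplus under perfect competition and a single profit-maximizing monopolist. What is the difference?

Inverting demand: P = 87 − Q.
Perfect competition: P = MC = 76, so 87 − Q = 76 and Q = 11.
CS = ½·(87 − 76)·11 = 60.5.
A monopolist chooses Q where MR = MC. MR = 87 − 2Q; setting this equal to 76 gives Q = 5.5 and P = 81.5.
CS = ½·(87 − 81.5)·5.5 = 15.125.
Change in consumer surplus: 15.125 − 60.5 = −45.375.

Consumer surplus falls by 45.375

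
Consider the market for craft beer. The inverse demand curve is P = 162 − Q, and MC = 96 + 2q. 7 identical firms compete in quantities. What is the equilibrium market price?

Cournot with 7 identical firms: the symmetric best-response condition is 162 − 8q = 96 + 2q. Each firm produces q = 6.6, total output Q = 46.2, price P = 115.8.

P = 115.8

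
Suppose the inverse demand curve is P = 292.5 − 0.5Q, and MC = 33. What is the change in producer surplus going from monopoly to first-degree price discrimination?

The monopolist equates marginal revenue to marginal cost: 292.5 − Q = 33, so Q = 259.5. From demand, P = 162.75.
PS = (162.75 − 33)·259.5 = 33670.125.
Under first-degree price discrimination the firm charges each unit its demand price and produces up to where P = MC, i.e. Q = 519. Consumer surplus is zero; producer surplus equals total surplus.
PS = ½·(292.5 − 33)·519 = 67340.25.
Change in producer surplus: 67340.25 − 33670.125 = 33670.125.

Producer surplus rises by 33670.125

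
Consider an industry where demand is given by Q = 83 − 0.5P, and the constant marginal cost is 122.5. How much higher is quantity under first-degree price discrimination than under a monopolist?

Q rises by 10.875

Inverting demand: P = 166 − 2Q.
A monopolist chooses Q where MR = MC. MR = 166 − 4Q; setting this equal to 122.5 gives Q = 10.875 and P = 144.25.
Under first-degree price discrimination the firm charges each unit its demand price and produces up to where P = MC, i.e. Q = 21.75. Consumer surplus is zero; producer surplus equals total surplus.
Change in quantity: 21.75 − 10.875 = 10.875.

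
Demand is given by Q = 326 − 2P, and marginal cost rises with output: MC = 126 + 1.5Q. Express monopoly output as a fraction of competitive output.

Q_m/Q_c = 0.8

Inverting demand: P = 163 − 0.5Q.
A monopolist chooses Q where MR = MC. MR = 163 − Q; setting this equal to 126 + 1.5Q gives Q = 14.8 and P = 155.6.
Under competition P = MC: 163 − 0.5Q = 126 + 1.5Q ⇒ Q = 18.5, P = 153.75.
Ratio Q_m/Q_c = 14.8/18.5 = 0.8.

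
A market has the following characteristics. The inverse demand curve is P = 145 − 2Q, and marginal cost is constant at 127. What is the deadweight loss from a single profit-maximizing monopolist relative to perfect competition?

DWL = 20.25

Under competition P = MC = 127, so Q = (145 − 127)/2 = 9.
A monopolist chooses Q where MR = MC. MR = 145 − 4Q; setting this equal to 127 gives Q = 4.5 and P = 136.
DWL is the triangle between Q = 4.5 and Q = 9: ½·(9 − 4.5)·(136 − 127) = 20.25.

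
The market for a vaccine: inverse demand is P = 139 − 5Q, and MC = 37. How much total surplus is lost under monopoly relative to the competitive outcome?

DWL = 260.1

Perfect competition: P = MC = 37, so 139 − 5Q = 37 and Q = 20.4.
A monopolist chooses Q where MR = MC. MR = 139 − 10Q; setting this equal to 37 gives Q = 10.2 and P = 88.
DWL is the triangle between Q = 10.2 and Q = 20.4: ½·(20.4 − 10.2)·(88 − 37) = 260.1.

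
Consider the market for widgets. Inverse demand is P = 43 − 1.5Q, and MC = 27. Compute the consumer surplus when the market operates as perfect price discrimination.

Under first-degree price discrimination the firm charges each unit its demand price and produces up to where P = MC, i.e. Q = 32/3. Consumer surplus is zero; producer surplus equals total surplus.
CS = 0.

CS = 0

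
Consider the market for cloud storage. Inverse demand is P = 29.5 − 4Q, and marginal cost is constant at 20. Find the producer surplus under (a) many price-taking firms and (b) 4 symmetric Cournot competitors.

Competition: PS = 0; Cournot: PS = 3.61

Competitive firms price at marginal cost: P = 20, giving Q = 2.375.
PS = (20 − 20)·2.375 = 0.
With 4 symmetric Cournot firms, each firm's FOC gives 29.5 − 20q = 20, so q = 0.475, Q = 4·0.475 = 1.9, and P = 21.9.
PS = (21.9 − 20)·1.9 = 3.61.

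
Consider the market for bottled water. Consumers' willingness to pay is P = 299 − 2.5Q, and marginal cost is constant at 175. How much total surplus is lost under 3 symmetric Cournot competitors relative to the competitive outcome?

Competitive firms price at marginal cost: P = 175, giving Q = 49.6.
With 3 symmetric Cournot firms, each firm's FOC gives 299 − 10q = 175, so q = 12.4, Q = 3·12.4 = 37.2, and P = 206.
DWL is the triangle between Q = 37.2 and Q = 49.6: ½·(49.6 − 37.2)·(206 − 175) = 192.2.

DWL = 192.2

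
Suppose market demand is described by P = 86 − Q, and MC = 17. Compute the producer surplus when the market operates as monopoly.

PS = 1190.25

A monopolist chooses Q where MR = MC. MR = 86 − 2Q; setting this equal to 17 gives Q = 34.5 and P = 51.5.
PS = (51.5 − 17)·34.5 = 1190.25.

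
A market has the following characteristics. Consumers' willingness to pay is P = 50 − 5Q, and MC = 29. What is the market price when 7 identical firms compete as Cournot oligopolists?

Cournot with 7 identical firms: the symmetric best-response condition is 50 − 40q = 29. Each firm produces q = 0.525, total output Q = 3.675, price P = 31.625.

P = 31.625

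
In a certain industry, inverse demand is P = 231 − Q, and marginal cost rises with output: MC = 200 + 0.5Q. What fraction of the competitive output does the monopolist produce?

Q_m/Q_c = 0.6

Monopoly sets MR = MC: 231 − 2Q = 200 + 0.5Q ⇒ Q = 12.4, P = 231 − 12.4 = 218.6.
Under competition P = MC: 231 − Q = 200 + 0.5Q ⇒ Q = 62/3, P = 631/3.
Ratio Q_m/Q_c = 12.4/(62/3) = 0.6.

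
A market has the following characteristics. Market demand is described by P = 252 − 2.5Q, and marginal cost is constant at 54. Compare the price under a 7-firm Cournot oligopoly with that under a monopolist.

Cournot: P = 78.75; Monopoly: P = 153

With 7 symmetric Cournot firms, each firm's FOC gives 252 − 20q = 54, so q = 9.9, Q = 7·9.9 = 69.3, and P = 78.75.
A monopolist chooses Q where MR = MC. MR = 252 − 5Q; setting this equal to 54 gives Q = 39.6 and P = 153.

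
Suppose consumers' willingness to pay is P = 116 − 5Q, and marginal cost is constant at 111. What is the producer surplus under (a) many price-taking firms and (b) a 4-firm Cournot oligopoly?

Under competition P = MC = 111, so Q = (116 − 111)/5 = 1.
PS = (111 − 111)·1 = 0.
With 4 symmetric Cournot firms, each firm's FOC gives 116 − 25q = 111, so q = 0.2, Q = 4·0.2 = 0.8, and P = 112.
PS = (112 − 111)·0.8 = 0.8.

Competition: PS = 0; Cournot: PS = 0.8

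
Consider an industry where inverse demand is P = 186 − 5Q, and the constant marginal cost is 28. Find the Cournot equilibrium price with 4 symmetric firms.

P = 59.6

In a 4-firm Cournot equilibrium, symmetry and the first-order condition give q = (186 − 28)/(25) = 6.32. So Q = 25.28 and P = 59.6.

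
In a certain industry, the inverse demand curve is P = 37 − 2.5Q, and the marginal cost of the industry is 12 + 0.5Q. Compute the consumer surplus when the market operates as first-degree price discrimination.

With perfect price discrimination, output is the efficient level Q = 25/3 (where demand meets MC), but every buyer pays their willingness to pay: CS = 0 and PS = total surplus.
CS = 0.

CS = 0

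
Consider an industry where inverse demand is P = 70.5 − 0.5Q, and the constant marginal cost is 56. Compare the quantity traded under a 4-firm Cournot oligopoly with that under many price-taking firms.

Cournot: Q = 23.2; Competition: Q = 29

Cournot with 4 identical firms: the symmetric best-response condition is 70.5 − 2.5q = 56. Each firm produces q = 5.8, total output Q = 23.2, price P = 58.9.
Competitive firms price at marginal cost: P = 56, giving Q = 29.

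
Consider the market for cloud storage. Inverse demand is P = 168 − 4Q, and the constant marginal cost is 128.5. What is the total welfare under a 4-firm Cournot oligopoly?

Cournot with 4 identical firms: the symmetric best-response condition is 168 − 20q = 128.5. Each firm produces q = 1.975, total output Q = 7.9, price P = 136.4.
CS = ½·(168 − 136.4)·7.9 = 124.82; PS = (136.4 − 128.5)·7.9 = 62.41; TS = 187.23.

TS = 187.23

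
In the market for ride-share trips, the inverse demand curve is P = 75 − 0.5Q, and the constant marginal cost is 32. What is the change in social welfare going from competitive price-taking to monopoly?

Perfect competition: P = MC = 32, so 75 − 0.5Q = 32 and Q = 86.
CS = ½·(75 − 32)·86 = 1849; PS = (32 − 32)·86 = 0; TS = 1849.
The monopolist equates marginal revenue to marginal cost: 75 − Q = 32, so Q = 43. From demand, P = 53.5.
CS = ½·(75 − 53.5)·43 = 462.25; PS = (53.5 − 32)·43 = 924.5; TS = 1386.75.
Change in social welfare: 1386.75 − 1849 = −462.25.

Social welfare falls by 462.25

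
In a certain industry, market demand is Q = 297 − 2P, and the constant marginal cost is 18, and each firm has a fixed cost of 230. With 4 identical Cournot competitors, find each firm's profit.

π_i = 1132.42

Inverting demand: P = 148.5 − 0.5Q.
In a 4-firm Cournot equilibrium, symmetry and the first-order condition give q = (148.5 − 18)/(2.5) = 52.2. So Q = 208.8 and P = 44.1.
Each firm's profit = (44.1 − 18)·52.2 − 230 = 1132.42.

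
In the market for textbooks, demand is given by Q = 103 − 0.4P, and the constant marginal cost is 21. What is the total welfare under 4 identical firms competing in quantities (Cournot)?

Inverting demand: P = 257.5 − 2.5Q.
In a 4-firm Cournot equilibrium, symmetry and the first-order condition give q = (257.5 − 21)/(12.5) = 18.92. So Q = 75.68 and P = 68.3.
CS = ½·(257.5 − 68.3)·75.68 = 7159.328; PS = (68.3 − 21)·75.68 = 3579.664; TS = 10738.992.

TS = 10738.992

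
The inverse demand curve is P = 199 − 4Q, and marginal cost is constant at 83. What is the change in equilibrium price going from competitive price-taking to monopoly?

Perfect competition: P = MC = 83, so 199 − 4Q = 83 and Q = 29.
The monopolist equates marginal revenue to marginal cost: 199 − 8Q = 83, so Q = 14.5. From demand, P = 141.
Change in equilibrium price: 141 − 83 = 58.

Equilibrium price rises by 58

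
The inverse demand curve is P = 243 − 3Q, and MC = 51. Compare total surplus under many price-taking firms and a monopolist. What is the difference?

TS falls by 1536

Perfect competition: P = MC = 51, so 243 − 3Q = 51 and Q = 64.
CS = ½·(243 − 51)·64 = 6144; PS = (51 − 51)·64 = 0; TS = 6144.
Monopoly sets MR = MC: 243 − 6Q = 51 ⇒ Q = 32, P = 243 − 3·32 = 147.
CS = ½·(243 − 147)·32 = 1536; PS = (147 − 51)·32 = 3072; TS = 4608.
Change in total surplus: 4608 − 6144 = −1536.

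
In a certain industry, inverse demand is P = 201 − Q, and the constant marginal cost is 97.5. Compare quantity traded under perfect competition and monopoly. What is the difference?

Quantity traded falls by 51.75

Perfect competition: P = MC = 97.5, so 201 − Q = 97.5 and Q = 103.5.
Monopoly sets MR = MC: 201 − 2Q = 97.5 ⇒ Q = 51.75, P = 201 − 51.75 = 149.25.
Change in quantity traded: 51.75 − 103.5 = −51.75.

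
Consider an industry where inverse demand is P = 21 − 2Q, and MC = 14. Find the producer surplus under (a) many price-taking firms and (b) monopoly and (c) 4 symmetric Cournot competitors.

Competition: PS = 0; Monopoly: PS = 6.125; Cournot: PS = 3.92

Perfect competition: P = MC = 14, so 21 − 2Q = 14 and Q = 3.5.
PS = (14 − 14)·3.5 = 0.
A monopolist chooses Q where MR = MC. MR = 21 − 4Q; setting this equal to 14 gives Q = 1.75 and P = 17.5.
PS = (17.5 − 14)·1.75 = 6.125.
Cournot with 4 identical firms: the symmetric best-response condition is 21 − 10q = 14. Each firm produces q = 0.7, total output Q = 2.8, price P = 15.4.
PS = (15.4 − 14)·2.8 = 3.92.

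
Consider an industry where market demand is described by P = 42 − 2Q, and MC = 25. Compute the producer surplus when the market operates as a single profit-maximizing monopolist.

PS = 36.125

A monopolist chooses Q where MR = MC. MR = 42 − 4Q; setting this equal to 25 gives Q = 4.25 and P = 33.5.
PS = (33.5 − 25)·4.25 = 36.125.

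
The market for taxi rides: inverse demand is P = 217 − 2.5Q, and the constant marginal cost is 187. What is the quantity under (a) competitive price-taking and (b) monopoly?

Competition: Q = 12; Monopoly: Q = 6

Perfect competition: P = MC = 187, so 217 − 2.5Q = 187 and Q = 12.
Monopoly sets MR = MC: 217 − 5Q = 187 ⇒ Q = 6, P = 217 − 2.5·6 = 202.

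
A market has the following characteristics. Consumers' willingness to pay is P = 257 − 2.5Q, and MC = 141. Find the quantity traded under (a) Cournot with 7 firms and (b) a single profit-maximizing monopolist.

Cournot: Q = 40.6; Monopoly: Q = 23.2

With 7 symmetric Cournot firms, each firm's FOC gives 257 − 20q = 141, so q = 5.8, Q = 7·5.8 = 40.6, and P = 155.5.
A monopolist chooses Q where MR = MC. MR = 257 − 5Q; setting this equal to 141 gives Q = 23.2 and P = 199.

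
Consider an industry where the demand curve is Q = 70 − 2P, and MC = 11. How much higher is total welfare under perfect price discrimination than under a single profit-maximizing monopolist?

Inverting demand: P = 35 − 0.5Q.
Monopoly sets MR = MC: 35 − Q = 11 ⇒ Q = 24, P = 35 − 0.5·24 = 23.
CS = ½·(35 − 23)·24 = 144; PS = (23 − 11)·24 = 288; TS = 432.
Under first-degree price discrimination the firm charges each unit its demand price and produces up to where P = MC, i.e. Q = 48. Consumer surplus is zero; producer surplus equals total surplus.
TS = 576 (equal to competitive TS).
Change in total welfare: 576 − 432 = 144.

Total welfare rises by 144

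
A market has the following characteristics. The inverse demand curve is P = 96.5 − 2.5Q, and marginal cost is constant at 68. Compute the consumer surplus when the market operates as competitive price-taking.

Under competition P = MC = 68, so Q = (96.5 − 68)/2.5 = 11.4.
CS = ½·(96.5 − 68)·11.4 = 162.45.

CS = 162.45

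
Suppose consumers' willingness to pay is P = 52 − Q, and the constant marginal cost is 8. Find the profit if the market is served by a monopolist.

A monopolist chooses Q where MR = MC. MR = 52 − 2Q; setting this equal to 8 gives Q = 22 and P = 30.
Profit = (30 − 8)·22 = 484.

Profit = 484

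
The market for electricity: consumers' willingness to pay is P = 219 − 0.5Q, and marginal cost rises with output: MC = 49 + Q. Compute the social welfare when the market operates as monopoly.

TS = 9031.25

Monopoly sets MR = MC: 219 − Q = 49 + Q ⇒ Q = 85, P = 219 − 0.5·85 = 176.5.
CS = ½·(219 − 176.5)·85 = 1806.25; PS = (176.5·85 − 49·85 − ½·1·85²) = 7225; TS = 9031.25.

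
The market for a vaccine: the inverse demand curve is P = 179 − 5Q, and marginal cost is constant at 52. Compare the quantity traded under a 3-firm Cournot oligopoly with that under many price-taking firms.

Cournot: Q = 19.05; Competition: Q = 25.4

With 3 symmetric Cournot firms, each firm's FOC gives 179 − 20q = 52, so q = 6.35, Q = 3·6.35 = 19.05, and P = 83.75.
Competitive firms price at marginal cost: P = 52, giving Q = 25.4.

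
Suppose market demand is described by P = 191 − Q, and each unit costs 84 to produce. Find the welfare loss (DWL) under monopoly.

Under competition P = MC = 84, so Q = (191 − 84)/1 = 107.
Monopoly sets MR = MC: 191 − 2Q = 84 ⇒ Q = 53.5, P = 191 − 53.5 = 137.5.
DWL is the triangle between Q = 53.5 and Q = 107: ½·(107 − 53.5)·(137.5 − 84) = 1431.125.

DWL = 1431.125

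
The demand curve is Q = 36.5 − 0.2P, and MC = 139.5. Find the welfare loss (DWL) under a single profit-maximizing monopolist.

Inverting demand: P = 182.5 − 5Q.
Perfect competition: P = MC = 139.5, so 182.5 − 5Q = 139.5 and Q = 8.6.
A monopolist chooses Q where MR = MC. MR = 182.5 − 10Q; setting this equal to 139.5 gives Q = 4.3 and P = 161.
DWL is the triangle between Q = 4.3 and Q = 8.6: ½·(8.6 − 4.3)·(161 − 139.5) = 46.225.

DWL = 46.225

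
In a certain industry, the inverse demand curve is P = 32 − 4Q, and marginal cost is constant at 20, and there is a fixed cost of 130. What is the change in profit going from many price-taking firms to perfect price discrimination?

Perfect competition: P = MC = 20, so 32 − 4Q = 20 and Q = 3.
Profit = (20 − 20)·3 − 130 = −130.
A perfectly discriminating monopolist sells every unit with P(Q) ≥ MC(Q), so output equals the competitive quantity Q = 3. Each buyer pays their reservation price, so CS = 0 and the firm captures all surplus.
PS equals the full surplus area, 18. Profit = 18 − 130 = −112.
Change in profit: −112 − −130 = 18.

Profit rises by 18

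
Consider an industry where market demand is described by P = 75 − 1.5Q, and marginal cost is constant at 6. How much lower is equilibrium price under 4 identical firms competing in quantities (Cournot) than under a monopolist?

The monopolist equates marginal revenue to marginal cost: 75 − 3Q = 6, so Q = 23. From demand, P = 40.5.
With 4 symmetric Cournot firms, each firm's FOC gives 75 − 7.5q = 6, so q = 9.2, Q = 4·9.2 = 36.8, and P = 19.8.
Change in equilibrium price: 19.8 − 40.5 = −20.7.

Equilibrium price falls by 20.7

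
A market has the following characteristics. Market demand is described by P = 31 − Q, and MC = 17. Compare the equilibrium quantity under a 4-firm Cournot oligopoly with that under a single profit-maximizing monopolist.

Cournot: Q = 11.2; Monopoly: Q = 7

In a 4-firm Cournot equilibrium, symmetry and the first-order condition give q = (31 − 17)/(5) = 2.8. So Q = 11.2 and P = 19.8.
A monopolist chooses Q where MR = MC. MR = 31 − 2Q; setting this equal to 17 gives Q = 7 and P = 24.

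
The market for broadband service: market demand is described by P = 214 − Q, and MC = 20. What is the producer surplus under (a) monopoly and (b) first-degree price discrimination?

Monopoly sets MR = MC: 214 − 2Q = 20 ⇒ Q = 97, P = 214 − 97 = 117.
PS = (117 − 20)·97 = 9409.
A perfectly discriminating monopolist sells every unit with P(Q) ≥ MC(Q), so output equals the competitive quantity Q = 194. Each buyer pays their reservation price, so CS = 0 and the firm captures all surplus.
PS = ½·(214 − 20)·194 = 18818.

Monopoly: PS = 9409; Perfect PD: PS = 18818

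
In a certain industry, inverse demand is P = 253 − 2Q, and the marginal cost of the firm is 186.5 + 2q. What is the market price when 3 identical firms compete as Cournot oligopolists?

P = 213.1

Cournot with 3 identical firms: the symmetric best-response condition is 253 − 8q = 186.5 + 2q. Each firm produces q = 6.65, total output Q = 19.95, price P = 213.1.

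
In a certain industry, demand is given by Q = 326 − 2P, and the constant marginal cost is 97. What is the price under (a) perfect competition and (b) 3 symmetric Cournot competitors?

Competition: P = 97; Cournot: P = 113.5

Inverting demand: P = 163 − 0.5Q.
Under competition P = MC = 97, so Q = (163 − 97)/0.5 = 132.
Cournot with 3 identical firms: the symmetric best-response condition is 163 − 2q = 97. Each firm produces q = 33, total output Q = 99, price P = 113.5.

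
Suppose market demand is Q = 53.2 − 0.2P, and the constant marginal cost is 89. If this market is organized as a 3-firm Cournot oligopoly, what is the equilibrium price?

P = 133.25

Inverting demand: P = 266 − 5Q.
In a 3-firm Cournot equilibrium, symmetry and the first-order condition give q = (266 − 89)/(20) = 8.85. So Q = 26.55 and P = 133.25.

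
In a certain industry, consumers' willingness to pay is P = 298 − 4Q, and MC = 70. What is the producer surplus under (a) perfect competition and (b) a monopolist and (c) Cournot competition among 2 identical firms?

Competition: PS = 0; Monopoly: PS = 3249; Cournot: PS = 2888

Perfect competition: P = MC = 70, so 298 − 4Q = 70 and Q = 57.
PS = (70 − 70)·57 = 0.
Monopoly sets MR = MC: 298 − 8Q = 70 ⇒ Q = 28.5, P = 298 − 4·28.5 = 184.
PS = (184 − 70)·28.5 = 3249.
With 2 symmetric Cournot firms, each firm's FOC gives 298 − 12q = 70, so q = 19, Q = 2·19 = 38, and P = 146.
PS = (146 − 70)·38 = 2888.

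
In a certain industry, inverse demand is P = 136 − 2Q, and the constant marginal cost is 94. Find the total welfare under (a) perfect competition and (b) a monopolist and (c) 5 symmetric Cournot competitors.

Competition: TS = 441; Monopoly: TS = 330.75; Cournot: TS = 428.75

Under competition P = MC = 94, so Q = (136 − 94)/2 = 21.
CS = ½·(136 − 94)·21 = 441; PS = (94 − 94)·21 = 0; TS = 441.
Monopoly sets MR = MC: 136 − 4Q = 94 ⇒ Q = 10.5, P = 136 − 2·10.5 = 115.
CS = ½·(136 − 115)·10.5 = 110.25; PS = (115 − 94)·10.5 = 220.5; TS = 330.75.
Cournot with 5 identical firms: the symmetric best-response condition is 136 − 12q = 94. Each firm produces q = 3.5, total output Q = 17.5, price P = 101.
CS = ½·(136 − 101)·17.5 = 306.25; PS = (101 − 94)·17.5 = 122.5; TS = 428.75.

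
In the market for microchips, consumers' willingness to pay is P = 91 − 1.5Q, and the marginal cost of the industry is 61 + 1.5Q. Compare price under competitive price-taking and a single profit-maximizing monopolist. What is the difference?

P rises by 5

Competitive equilibrium sets price equal to marginal cost: 91 − 1.5Q = 61 + 1.5Q, so Q = 10 and P = 76.
The monopolist equates marginal revenue to marginal cost: 91 − 3Q = 61 + 1.5Q, so Q = 20/3. From demand, P = 81.
Change in price: 81 − 76 = 5.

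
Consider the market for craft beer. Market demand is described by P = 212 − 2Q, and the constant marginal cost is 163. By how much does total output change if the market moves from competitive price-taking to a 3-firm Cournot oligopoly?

Perfect competition: P = MC = 163, so 212 − 2Q = 163 and Q = 24.5.
In a 3-firm Cournot equilibrium, symmetry and the first-order condition give q = (212 − 163)/(8) = 6.125. So Q = 18.375 and P = 175.25.
Change in total output: 18.375 − 24.5 = −6.125.

Total output falls by 6.125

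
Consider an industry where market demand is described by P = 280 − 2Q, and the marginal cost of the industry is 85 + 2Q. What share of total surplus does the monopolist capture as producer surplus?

The monopolist equates marginal revenue to marginal cost: 280 − 4Q = 85 + 2Q, so Q = 32.5. From demand, P = 215.
CS = ½·(280 − 215)·32.5 = 1056.25.
PS = P·Q − VC(Q) = 215·32.5 − (85·32.5 + ½·2·32.5²) = 3168.75.
Share captured = PS/TS = 3168.75/4225 = 0.75.

PS/TS = 0.75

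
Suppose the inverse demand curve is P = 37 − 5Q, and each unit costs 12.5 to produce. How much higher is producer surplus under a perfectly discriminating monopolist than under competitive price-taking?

Producer surplus rises by 60.025

Competitive firms price at marginal cost: P = 12.5, giving Q = 4.9.
PS = (12.5 − 12.5)·4.9 = 0.
With perfect price discrimination, output is the efficient level Q = 4.9 (where demand meets MC), but every buyer pays their willingness to pay: CS = 0 and PS = total surplus.
PS = ½·(37 − 12.5)·4.9 = 60.025.
Change in producer surplus: 60.025 − 0 = 60.025.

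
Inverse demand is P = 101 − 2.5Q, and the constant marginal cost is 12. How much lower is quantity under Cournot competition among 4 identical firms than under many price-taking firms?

Perfect competition: P = MC = 12, so 101 − 2.5Q = 12 and Q = 35.6.
In a 4-firm Cournot equilibrium, symmetry and the first-order condition give q = (101 − 12)/(12.5) = 7.12. So Q = 28.48 and P = 29.8.
Change in quantity: 28.48 − 35.6 = −7.12.

Q falls by 7.12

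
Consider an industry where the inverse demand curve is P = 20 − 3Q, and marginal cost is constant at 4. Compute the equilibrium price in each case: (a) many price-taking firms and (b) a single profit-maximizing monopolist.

Perfect competition: P = MC = 4, so 20 − 3Q = 4 and Q = 16/3.
A monopolist chooses Q where MR = MC. MR = 20 − 6Q; setting this equal to 4 gives Q = 8/3 and P = 12.

Competition: P = 4; Monopoly: P = 12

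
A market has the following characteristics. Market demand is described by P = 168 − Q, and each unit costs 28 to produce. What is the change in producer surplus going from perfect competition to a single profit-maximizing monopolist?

PS rises by 4900

Competitive firms price at marginal cost: P = 28, giving Q = 140.
PS = (28 − 28)·140 = 0.
A monopolist chooses Q where MR = MC. MR = 168 − 2Q; setting this equal to 28 gives Q = 70 and P = 98.
PS = (98 − 28)·70 = 4900.
Change in producer surplus: 4900 − 0 = 4900.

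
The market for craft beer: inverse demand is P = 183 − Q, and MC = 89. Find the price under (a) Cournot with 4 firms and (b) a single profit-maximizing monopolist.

Cournot with 4 identical firms: the symmetric best-response condition is 183 − 5q = 89. Each firm produces q = 18.8, total output Q = 75.2, price P = 107.8.
A monopolist chooses Q where MR = MC. MR = 183 − 2Q; setting this equal to 89 gives Q = 47 and P = 136.

Cournot: P = 107.8; Monopoly: P = 136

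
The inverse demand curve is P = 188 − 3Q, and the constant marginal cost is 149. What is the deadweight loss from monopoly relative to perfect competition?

Under competition P = MC = 149, so Q = (188 − 149)/3 = 13.
The monopolist equates marginal revenue to marginal cost: 188 − 6Q = 149, so Q = 6.5. From demand, P = 168.5.
DWL is the triangle between Q = 6.5 and Q = 13: ½·(13 − 6.5)·(168.5 − 149) = 63.375.

DWL = 63.375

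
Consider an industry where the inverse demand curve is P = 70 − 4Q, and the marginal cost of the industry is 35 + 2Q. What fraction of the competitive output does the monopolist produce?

A monopolist chooses Q where MR = MC. MR = 70 − 8Q; setting this equal to 35 + 2Q gives Q = 3.5 and P = 56.
Competitive equilibrium sets price equal to marginal cost: 70 − 4Q = 35 + 2Q, so Q = 35/6 and P = 140/3.
Ratio Q_m/Q_c = 3.5/(35/6) = 0.6.

Q_m/Q_c = 0.6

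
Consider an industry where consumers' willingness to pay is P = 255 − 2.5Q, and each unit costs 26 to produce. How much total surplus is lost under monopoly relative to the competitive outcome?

DWL = 2622.05

Competitive firms price at marginal cost: P = 26, giving Q = 91.6.
A monopolist chooses Q where MR = MC. MR = 255 − 5Q; setting this equal to 26 gives Q = 45.8 and P = 140.5.
DWL is the triangle between Q = 45.8 and Q = 91.6: ½·(91.6 − 45.8)·(140.5 − 26) = 2622.05.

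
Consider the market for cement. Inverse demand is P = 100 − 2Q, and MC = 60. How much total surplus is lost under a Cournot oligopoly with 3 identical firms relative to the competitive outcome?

DWL = 25

Competitive firms price at marginal cost: P = 60, giving Q = 20.
With 3 symmetric Cournot firms, each firm's FOC gives 100 − 8q = 60, so q = 5, Q = 3·5 = 15, and P = 70.
DWL is the triangle between Q = 15 and Q = 20: ½·(20 − 15)·(70 − 60) = 25.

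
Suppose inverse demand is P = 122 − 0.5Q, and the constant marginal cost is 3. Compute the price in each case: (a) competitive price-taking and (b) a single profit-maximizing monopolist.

Perfect competition: P = MC = 3, so 122 − 0.5Q = 3 and Q = 238.
The monopolist equates marginal revenue to marginal cost: 122 − Q = 3, so Q = 119. From demand, P = 62.5.

Competition: P = 3; Monopoly: P = 62.5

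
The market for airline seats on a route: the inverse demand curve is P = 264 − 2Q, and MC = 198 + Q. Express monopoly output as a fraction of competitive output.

A monopolist chooses Q where MR = MC. MR = 264 − 4Q; setting this equal to 198 + Q gives Q = 13.2 and P = 237.6.
Under competition P = MC: 264 − 2Q = 198 + Q ⇒ Q = 22, P = 220.
Ratio Q_m/Q_c = 13.2/22 = 0.6.

Q_m/Q_c = 0.6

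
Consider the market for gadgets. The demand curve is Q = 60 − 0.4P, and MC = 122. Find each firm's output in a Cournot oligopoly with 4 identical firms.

q_i = 2.24

Inverting demand: P = 150 − 2.5Q.
In a 4-firm Cournot equilibrium, symmetry and the first-order condition give q = (150 − 122)/(12.5) = 2.24. So Q = 8.96 and P = 127.6.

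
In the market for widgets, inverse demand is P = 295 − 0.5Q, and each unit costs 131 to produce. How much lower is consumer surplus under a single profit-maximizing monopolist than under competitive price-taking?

Competitive firms price at marginal cost: P = 131, giving Q = 328.
CS = ½·(295 − 131)·328 = 26896.
The monopolist equates marginal revenue to marginal cost: 295 − Q = 131, so Q = 164. From demand, P = 213.
CS = ½·(295 − 213)·164 = 6724.
Change in consumer surplus: 6724 − 26896 = −20172.

Consumer surplus falls by 20172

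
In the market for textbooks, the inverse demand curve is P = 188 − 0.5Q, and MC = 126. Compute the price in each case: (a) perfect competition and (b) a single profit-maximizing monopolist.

Under competition P = MC = 126, so Q = (188 − 126)/0.5 = 124.
Monopoly sets MR = MC: 188 − Q = 126 ⇒ Q = 62, P = 188 − 0.5·62 = 157.

Competition: P = 126; Monopoly: P = 157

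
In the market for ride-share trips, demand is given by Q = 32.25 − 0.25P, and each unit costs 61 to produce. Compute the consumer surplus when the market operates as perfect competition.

CS = 578

Inverting demand: P = 129 − 4Q.
Under competition P = MC = 61, so Q = (129 − 61)/4 = 17.
CS = ½·(129 − 61)·17 = 578.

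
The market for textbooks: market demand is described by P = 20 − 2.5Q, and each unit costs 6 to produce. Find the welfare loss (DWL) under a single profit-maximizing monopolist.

Under competition P = MC = 6, so Q = (20 − 6)/2.5 = 5.6.
The monopolist equates marginal revenue to marginal cost: 20 − 5Q = 6, so Q = 2.8. From demand, P = 13.
DWL is the triangle between Q = 2.8 and Q = 5.6: ½·(5.6 − 2.8)·(13 − 6) = 9.8.

DWL = 9.8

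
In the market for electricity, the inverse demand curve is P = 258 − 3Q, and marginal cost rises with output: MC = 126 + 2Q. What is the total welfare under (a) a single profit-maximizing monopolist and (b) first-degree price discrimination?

Monopoly: TS = 1497.375; Perfect PD: TS = 1742.4

Monopoly sets MR = MC: 258 − 6Q = 126 + 2Q ⇒ Q = 16.5, P = 258 − 3·16.5 = 208.5.
CS = ½·(258 − 208.5)·16.5 = 408.375; PS = (208.5·16.5 − 126·16.5 − ½·2·16.5²) = 1089; TS = 1497.375.
Under first-degree price discrimination the firm charges each unit its demand price and produces up to where P = MC, i.e. Q = 26.4. Consumer surplus is zero; producer surplus equals total surplus.
TS = 1742.4 (equal to competitive TS).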